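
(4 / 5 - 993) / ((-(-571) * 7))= -4961 / 19985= -0.25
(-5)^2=25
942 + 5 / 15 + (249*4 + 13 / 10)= 58189 / 30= 1939.63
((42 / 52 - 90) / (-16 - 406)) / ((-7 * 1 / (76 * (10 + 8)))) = -793098 / 19201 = -41.31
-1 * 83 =-83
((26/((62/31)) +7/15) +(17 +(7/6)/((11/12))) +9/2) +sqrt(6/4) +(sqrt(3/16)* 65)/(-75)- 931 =-295271/330- 13* sqrt(3)/60 +sqrt(6)/2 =-893.91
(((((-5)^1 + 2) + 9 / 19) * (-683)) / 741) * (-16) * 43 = -7518464 / 4693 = -1602.06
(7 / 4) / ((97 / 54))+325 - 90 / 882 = 3097741 / 9506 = 325.87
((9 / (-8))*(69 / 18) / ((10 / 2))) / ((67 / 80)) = -69 / 67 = -1.03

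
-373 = -373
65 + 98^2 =9669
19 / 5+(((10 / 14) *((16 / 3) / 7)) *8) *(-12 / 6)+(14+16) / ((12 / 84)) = 150743 / 735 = 205.09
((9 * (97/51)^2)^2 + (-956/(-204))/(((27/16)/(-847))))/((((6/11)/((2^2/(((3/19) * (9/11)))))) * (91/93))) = -1246064559474614/16622098857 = -74964.33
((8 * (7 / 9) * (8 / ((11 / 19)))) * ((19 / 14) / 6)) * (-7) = -40432 / 297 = -136.13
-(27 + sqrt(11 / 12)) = -27 - sqrt(33) / 6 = -27.96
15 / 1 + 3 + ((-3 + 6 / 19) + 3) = 348 / 19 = 18.32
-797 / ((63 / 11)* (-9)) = 8767 / 567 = 15.46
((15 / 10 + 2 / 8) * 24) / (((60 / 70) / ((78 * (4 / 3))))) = 5096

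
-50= -50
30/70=0.43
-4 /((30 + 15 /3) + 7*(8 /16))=-8 /77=-0.10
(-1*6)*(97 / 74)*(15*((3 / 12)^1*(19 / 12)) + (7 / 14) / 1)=-29973 / 592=-50.63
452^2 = 204304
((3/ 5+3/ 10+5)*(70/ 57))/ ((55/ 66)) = 826/ 95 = 8.69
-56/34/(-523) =28/8891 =0.00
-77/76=-1.01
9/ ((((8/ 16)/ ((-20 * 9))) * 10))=-324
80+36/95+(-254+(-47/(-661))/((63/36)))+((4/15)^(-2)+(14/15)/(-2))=-159.98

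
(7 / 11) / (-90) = -7 / 990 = -0.01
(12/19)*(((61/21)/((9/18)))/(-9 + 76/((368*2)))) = -89792/217721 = -0.41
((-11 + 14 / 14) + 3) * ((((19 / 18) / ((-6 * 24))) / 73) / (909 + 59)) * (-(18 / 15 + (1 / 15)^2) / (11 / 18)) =-36043 / 25184649600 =-0.00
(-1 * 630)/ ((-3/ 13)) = 2730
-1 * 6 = -6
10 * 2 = 20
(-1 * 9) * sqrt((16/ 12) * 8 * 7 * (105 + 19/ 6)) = -12 * sqrt(4543) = -808.82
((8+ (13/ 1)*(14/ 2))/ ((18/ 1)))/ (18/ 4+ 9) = 11/ 27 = 0.41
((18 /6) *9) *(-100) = -2700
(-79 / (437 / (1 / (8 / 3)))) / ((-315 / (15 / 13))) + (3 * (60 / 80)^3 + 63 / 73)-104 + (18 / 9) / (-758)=-7173435087379 / 70414949696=-101.87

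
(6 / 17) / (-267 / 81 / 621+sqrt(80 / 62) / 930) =-1333680210990 / 18995778121 - 17430201918*sqrt(310) / 18995778121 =-86.37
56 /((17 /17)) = 56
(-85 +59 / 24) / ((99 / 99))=-1981 / 24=-82.54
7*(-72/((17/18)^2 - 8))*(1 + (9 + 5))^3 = 78732000/329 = 239306.99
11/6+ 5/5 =17/6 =2.83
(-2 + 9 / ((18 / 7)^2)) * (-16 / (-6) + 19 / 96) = -6325 / 3456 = -1.83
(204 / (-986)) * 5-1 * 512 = -14878 / 29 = -513.03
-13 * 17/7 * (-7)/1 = 221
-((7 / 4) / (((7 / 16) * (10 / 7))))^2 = -196 / 25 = -7.84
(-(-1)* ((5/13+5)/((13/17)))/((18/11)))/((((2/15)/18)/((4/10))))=39270/169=232.37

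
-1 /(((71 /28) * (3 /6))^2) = -3136 /5041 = -0.62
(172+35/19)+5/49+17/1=177769/931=190.94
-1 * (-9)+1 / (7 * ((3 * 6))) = 1135 / 126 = 9.01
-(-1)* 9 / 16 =9 / 16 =0.56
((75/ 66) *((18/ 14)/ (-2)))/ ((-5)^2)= -9/ 308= -0.03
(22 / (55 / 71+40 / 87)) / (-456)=-22649 / 579500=-0.04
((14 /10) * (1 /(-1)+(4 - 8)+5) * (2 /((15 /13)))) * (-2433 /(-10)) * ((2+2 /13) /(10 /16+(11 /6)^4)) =0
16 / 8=2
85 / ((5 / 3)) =51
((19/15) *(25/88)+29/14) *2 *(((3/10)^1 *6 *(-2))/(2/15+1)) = -40437/2618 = -15.45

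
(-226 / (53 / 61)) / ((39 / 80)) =-1102880 / 2067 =-533.57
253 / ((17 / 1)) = 253 / 17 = 14.88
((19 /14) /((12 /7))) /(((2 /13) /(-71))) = -17537 /48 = -365.35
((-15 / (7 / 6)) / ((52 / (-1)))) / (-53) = -45 / 9646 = -0.00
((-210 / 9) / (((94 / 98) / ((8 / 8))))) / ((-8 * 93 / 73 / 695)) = 87010525 / 52452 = 1658.86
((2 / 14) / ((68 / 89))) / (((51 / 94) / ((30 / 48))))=20915 / 97104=0.22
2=2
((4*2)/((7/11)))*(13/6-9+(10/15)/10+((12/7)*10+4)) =132836/735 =180.73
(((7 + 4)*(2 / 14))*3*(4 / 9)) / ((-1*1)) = -44 / 21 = -2.10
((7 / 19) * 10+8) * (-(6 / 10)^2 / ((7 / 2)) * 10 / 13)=-7992 / 8645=-0.92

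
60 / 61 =0.98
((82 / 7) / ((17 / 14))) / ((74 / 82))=6724 / 629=10.69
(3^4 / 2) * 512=20736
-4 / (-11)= 4 / 11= 0.36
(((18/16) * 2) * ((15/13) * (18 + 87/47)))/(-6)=-41985/4888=-8.59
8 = 8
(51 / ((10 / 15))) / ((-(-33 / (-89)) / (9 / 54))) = -34.39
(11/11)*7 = 7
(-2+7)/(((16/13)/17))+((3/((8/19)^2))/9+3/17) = 232133/3264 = 71.12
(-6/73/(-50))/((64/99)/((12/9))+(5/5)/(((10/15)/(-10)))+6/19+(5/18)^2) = -203148/1745245675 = -0.00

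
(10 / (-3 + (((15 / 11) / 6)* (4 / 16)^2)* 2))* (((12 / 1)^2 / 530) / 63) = -2816 / 194033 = -0.01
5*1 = 5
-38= -38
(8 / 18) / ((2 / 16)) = 32 / 9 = 3.56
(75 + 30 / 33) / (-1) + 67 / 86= -71073 / 946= -75.13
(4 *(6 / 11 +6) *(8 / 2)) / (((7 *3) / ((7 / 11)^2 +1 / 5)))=140544 / 46585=3.02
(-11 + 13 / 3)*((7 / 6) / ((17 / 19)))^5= -208078979465 / 8280606024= -25.13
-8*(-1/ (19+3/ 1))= 4/ 11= 0.36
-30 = -30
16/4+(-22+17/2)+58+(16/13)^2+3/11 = 186969/3718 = 50.29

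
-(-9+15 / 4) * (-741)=-15561 / 4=-3890.25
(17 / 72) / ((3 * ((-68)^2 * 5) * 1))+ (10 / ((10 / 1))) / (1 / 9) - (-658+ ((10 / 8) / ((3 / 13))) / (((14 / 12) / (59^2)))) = -31862237753 / 2056320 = -15494.79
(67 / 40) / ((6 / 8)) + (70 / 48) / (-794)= 212617 / 95280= 2.23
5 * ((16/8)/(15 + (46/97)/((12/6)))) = 485/739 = 0.66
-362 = -362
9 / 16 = 0.56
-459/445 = -1.03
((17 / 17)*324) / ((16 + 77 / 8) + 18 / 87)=75168 / 5993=12.54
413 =413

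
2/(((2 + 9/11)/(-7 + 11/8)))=-495/124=-3.99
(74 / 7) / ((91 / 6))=444 / 637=0.70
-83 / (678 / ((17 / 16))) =-1411 / 10848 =-0.13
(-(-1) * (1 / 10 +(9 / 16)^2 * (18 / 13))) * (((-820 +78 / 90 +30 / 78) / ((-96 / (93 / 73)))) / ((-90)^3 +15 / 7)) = -19388405113 / 2417492196288000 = -0.00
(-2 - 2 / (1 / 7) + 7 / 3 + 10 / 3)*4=-124 / 3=-41.33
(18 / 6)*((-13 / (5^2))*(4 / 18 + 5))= -611 / 75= -8.15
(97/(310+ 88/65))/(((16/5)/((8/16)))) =31525/647616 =0.05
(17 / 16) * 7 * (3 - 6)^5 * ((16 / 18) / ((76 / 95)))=-16065 / 8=-2008.12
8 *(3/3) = 8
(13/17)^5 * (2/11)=742586/15618427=0.05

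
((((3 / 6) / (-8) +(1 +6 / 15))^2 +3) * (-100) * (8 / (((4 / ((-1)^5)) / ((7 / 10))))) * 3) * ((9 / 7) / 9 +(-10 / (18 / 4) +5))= 704927 / 120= 5874.39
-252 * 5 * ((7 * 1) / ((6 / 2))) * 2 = -5880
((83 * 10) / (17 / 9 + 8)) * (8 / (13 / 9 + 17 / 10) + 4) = 13834440 / 25187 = 549.27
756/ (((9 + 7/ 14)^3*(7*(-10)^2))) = 216/ 171475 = 0.00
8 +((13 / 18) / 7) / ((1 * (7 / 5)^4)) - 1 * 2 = 1823281 / 302526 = 6.03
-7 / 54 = -0.13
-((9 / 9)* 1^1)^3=-1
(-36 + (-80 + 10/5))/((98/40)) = -2280/49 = -46.53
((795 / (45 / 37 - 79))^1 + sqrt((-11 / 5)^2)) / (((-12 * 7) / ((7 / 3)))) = 0.22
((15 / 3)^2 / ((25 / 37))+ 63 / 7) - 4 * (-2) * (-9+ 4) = 6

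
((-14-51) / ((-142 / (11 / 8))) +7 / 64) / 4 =3357 / 18176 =0.18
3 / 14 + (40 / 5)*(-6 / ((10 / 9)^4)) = -273687 / 8750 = -31.28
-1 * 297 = -297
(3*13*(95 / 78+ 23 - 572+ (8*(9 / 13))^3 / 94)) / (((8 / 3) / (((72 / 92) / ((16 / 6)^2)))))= -82197378531 / 93536768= -878.77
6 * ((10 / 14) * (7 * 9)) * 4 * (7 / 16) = 945 / 2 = 472.50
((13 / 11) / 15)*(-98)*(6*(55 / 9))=-283.11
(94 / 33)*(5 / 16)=235 / 264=0.89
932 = 932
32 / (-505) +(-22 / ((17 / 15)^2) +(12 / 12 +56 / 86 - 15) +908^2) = 5173843475296 / 6275635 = 824433.46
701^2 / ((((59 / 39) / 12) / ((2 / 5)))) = 459951336 / 295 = 1559157.07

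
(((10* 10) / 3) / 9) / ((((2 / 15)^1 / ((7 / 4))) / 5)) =4375 / 18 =243.06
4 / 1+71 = 75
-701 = -701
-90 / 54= -5 / 3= -1.67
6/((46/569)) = 1707/23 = 74.22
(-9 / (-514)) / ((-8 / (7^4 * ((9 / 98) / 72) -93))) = 12951 / 65792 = 0.20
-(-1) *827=827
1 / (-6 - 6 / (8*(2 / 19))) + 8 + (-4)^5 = -106688 / 105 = -1016.08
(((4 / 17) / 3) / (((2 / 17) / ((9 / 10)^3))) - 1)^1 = -257 / 500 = -0.51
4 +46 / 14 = 51 / 7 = 7.29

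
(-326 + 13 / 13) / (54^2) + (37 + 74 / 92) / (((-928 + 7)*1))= -3139979 / 20589876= -0.15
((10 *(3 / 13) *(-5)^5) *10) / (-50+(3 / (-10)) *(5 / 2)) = 3750000 / 2639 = 1420.99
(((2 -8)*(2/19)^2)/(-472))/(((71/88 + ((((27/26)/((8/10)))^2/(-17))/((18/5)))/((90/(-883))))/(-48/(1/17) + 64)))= -18251870208/185575652419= -0.10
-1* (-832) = 832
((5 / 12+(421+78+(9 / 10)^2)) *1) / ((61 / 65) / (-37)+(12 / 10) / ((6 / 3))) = 18045677 / 20730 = 870.51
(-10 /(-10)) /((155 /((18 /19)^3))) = 5832 /1063145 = 0.01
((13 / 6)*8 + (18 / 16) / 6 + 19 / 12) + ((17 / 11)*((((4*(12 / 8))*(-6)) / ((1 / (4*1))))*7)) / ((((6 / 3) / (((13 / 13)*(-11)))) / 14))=5758613 / 48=119971.10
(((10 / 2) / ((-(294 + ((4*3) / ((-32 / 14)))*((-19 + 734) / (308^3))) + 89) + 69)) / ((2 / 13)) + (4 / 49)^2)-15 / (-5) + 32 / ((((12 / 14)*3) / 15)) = 281664480229733 / 1486871128407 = 189.43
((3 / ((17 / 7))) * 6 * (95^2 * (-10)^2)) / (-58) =-56857500 / 493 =-115329.61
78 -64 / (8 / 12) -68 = -86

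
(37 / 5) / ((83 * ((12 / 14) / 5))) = 259 / 498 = 0.52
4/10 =2/5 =0.40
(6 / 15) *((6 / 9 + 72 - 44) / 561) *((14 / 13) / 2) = 1204 / 109395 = 0.01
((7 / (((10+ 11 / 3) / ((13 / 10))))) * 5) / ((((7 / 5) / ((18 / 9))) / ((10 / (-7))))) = -1950 / 287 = -6.79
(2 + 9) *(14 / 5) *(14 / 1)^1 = 431.20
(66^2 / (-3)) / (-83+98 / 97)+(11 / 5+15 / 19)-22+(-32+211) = 4068419 / 22895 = 177.70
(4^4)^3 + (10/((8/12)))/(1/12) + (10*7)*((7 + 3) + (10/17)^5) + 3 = 23822508311843/1419857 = 16778103.93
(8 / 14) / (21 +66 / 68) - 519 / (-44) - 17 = -1191457 / 230076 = -5.18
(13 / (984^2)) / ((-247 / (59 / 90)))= -59 / 1655717760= -0.00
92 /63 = 1.46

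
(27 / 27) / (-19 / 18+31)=0.03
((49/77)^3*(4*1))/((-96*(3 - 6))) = 343/95832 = 0.00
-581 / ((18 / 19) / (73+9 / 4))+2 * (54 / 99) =-36549265 / 792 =-46148.06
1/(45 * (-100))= -1/4500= -0.00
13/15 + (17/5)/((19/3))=80/57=1.40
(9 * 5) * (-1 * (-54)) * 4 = 9720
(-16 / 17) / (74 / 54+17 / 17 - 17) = 432 / 6715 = 0.06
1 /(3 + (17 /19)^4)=130321 /474484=0.27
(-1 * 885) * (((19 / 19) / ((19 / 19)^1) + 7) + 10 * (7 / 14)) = -11505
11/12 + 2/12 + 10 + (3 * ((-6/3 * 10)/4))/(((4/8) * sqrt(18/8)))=-107/12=-8.92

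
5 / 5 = 1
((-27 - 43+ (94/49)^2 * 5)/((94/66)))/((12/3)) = -2044185/225694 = -9.06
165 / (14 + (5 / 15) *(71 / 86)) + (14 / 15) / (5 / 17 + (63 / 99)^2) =512148967 / 39721155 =12.89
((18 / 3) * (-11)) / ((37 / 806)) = -53196 / 37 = -1437.73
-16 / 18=-8 / 9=-0.89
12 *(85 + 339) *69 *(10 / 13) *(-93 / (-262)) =163248480 / 1703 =95859.35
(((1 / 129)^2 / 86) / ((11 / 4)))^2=4 / 61955679243249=0.00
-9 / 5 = -1.80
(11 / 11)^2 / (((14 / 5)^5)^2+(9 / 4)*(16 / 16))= 39062500 / 1157106510529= 0.00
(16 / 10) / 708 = 2 / 885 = 0.00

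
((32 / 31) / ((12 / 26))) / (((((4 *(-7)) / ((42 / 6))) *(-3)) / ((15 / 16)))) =65 / 372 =0.17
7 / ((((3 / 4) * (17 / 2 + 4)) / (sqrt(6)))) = 56 * sqrt(6) / 75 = 1.83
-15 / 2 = -7.50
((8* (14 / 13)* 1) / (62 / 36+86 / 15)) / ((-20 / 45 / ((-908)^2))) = -18698843520 / 8723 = -2143625.30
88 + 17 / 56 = 4945 / 56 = 88.30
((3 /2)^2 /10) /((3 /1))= 0.08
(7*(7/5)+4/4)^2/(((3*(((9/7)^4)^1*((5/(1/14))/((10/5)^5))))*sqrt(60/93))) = 10976*sqrt(155)/16875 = 8.10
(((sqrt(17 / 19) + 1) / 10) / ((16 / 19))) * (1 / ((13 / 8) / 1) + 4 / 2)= 17 * sqrt(323) / 1040 + 323 / 1040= 0.60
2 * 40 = 80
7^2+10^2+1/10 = 1491/10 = 149.10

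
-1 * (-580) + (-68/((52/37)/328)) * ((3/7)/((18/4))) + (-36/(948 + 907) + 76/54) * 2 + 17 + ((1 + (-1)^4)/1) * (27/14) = -591079682/651105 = -907.81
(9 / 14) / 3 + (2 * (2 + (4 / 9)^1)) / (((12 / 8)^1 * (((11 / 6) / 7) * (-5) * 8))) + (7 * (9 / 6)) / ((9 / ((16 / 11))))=11089 / 6930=1.60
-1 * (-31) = 31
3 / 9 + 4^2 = 49 / 3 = 16.33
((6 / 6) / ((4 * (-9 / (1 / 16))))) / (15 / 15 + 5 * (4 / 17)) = -17 / 21312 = -0.00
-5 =-5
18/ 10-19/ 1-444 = -2306/ 5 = -461.20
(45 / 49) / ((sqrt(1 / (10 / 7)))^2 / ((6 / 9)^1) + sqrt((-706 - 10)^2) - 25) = 900 / 678209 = 0.00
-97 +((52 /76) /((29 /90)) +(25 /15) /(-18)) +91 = -118099 /29754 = -3.97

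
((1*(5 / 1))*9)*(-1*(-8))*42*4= 60480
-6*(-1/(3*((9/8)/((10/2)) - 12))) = -80/471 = -0.17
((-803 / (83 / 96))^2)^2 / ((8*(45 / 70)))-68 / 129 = 885793242464590584700 / 6122123409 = 144687256902.14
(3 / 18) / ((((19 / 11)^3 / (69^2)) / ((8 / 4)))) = 2112297 / 6859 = 307.96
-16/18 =-8/9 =-0.89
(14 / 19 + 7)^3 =3176523 / 6859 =463.12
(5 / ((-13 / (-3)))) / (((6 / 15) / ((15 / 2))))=1125 / 52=21.63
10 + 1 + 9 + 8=28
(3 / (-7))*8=-24 / 7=-3.43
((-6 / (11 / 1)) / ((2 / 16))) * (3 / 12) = -12 / 11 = -1.09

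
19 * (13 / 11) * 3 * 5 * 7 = 25935 / 11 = 2357.73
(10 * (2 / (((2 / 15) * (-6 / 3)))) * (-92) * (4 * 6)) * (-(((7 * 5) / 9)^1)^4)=-27611500000 / 729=-37875857.34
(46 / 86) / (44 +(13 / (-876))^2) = 767376 / 63125333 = 0.01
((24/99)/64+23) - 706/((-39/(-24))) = -1412123/3432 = -411.46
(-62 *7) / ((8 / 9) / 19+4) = -37107 / 346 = -107.25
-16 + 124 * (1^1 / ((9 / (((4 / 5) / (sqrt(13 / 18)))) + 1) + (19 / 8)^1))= -12080 / 569 + 4960 * sqrt(26) / 1707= -6.41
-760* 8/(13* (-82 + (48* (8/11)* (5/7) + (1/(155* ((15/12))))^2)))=140594300000/17154442617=8.20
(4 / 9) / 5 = 4 / 45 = 0.09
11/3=3.67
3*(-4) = -12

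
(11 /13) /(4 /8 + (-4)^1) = -22 /91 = -0.24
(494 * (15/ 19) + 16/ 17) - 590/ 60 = 38873/ 102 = 381.11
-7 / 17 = -0.41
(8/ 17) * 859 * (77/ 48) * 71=4696153/ 102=46040.72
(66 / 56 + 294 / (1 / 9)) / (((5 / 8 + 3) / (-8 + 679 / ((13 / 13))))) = 99470382 / 203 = 490001.88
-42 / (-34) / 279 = 7 / 1581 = 0.00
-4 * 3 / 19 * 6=-72 / 19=-3.79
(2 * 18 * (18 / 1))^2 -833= 419071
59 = 59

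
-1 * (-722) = 722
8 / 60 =2 / 15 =0.13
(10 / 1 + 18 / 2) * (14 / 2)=133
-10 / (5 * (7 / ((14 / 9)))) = -4 / 9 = -0.44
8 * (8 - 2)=48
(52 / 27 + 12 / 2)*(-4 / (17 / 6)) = -11.19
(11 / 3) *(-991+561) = -4730 / 3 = -1576.67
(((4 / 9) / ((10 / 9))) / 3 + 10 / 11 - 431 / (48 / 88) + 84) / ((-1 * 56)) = 232691 / 18480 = 12.59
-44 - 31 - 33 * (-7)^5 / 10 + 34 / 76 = 5261912 / 95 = 55388.55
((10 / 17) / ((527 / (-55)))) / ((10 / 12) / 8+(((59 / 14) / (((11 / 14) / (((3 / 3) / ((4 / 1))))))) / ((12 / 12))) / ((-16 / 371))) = 0.00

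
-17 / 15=-1.13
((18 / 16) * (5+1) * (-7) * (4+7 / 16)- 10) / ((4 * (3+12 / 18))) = -42177 / 2816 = -14.98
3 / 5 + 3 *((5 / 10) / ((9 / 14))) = 44 / 15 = 2.93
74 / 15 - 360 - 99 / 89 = -475499 / 1335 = -356.18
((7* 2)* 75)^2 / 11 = 1102500 / 11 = 100227.27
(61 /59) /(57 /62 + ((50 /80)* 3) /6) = 30256 /36049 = 0.84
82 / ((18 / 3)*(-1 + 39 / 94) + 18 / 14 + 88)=13489 / 14110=0.96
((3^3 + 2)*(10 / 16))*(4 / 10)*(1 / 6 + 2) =377 / 24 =15.71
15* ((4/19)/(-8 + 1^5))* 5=-300/133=-2.26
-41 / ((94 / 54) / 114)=-126198 / 47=-2685.06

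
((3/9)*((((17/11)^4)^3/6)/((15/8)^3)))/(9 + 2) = 149151292730818816/1048627381371904125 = 0.14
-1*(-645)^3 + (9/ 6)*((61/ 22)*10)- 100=5903393465/ 22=268336066.59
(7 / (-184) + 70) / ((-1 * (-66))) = 4291 / 4048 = 1.06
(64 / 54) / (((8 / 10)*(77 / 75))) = 1000 / 693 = 1.44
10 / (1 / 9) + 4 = 94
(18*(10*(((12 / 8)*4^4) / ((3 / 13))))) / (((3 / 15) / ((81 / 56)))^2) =767637000 / 49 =15666061.22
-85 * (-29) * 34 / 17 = 4930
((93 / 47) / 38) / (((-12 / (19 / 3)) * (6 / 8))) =-31 / 846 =-0.04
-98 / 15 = -6.53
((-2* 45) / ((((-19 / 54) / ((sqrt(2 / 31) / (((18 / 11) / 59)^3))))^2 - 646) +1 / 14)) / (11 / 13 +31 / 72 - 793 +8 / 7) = -123379387618759713945504 / 700052575290242662067822845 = -0.00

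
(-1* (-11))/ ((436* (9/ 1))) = 11/ 3924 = 0.00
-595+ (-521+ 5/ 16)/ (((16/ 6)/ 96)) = -19339.75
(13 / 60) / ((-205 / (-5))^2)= 0.00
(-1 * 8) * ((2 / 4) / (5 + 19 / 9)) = -9 / 16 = -0.56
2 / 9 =0.22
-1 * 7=-7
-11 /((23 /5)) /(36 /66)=-605 /138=-4.38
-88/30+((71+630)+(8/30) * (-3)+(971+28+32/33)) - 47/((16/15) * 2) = 2948361/1760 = 1675.21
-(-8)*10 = 80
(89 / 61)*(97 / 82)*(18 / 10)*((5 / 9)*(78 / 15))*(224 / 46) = 12569648 / 287615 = 43.70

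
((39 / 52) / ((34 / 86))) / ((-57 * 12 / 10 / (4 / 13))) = -215 / 25194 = -0.01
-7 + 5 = -2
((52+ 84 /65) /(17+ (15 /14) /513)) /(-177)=-2764272 /156096005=-0.02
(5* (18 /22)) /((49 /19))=855 /539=1.59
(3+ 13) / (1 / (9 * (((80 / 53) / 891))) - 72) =-1280 / 513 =-2.50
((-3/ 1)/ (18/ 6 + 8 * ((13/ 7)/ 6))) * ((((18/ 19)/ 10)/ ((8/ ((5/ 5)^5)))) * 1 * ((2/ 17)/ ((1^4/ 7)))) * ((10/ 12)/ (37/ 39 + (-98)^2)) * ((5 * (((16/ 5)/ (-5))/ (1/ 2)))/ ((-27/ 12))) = -91728/ 69571284925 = -0.00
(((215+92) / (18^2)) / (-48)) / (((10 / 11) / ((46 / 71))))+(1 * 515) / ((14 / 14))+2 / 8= 515.24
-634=-634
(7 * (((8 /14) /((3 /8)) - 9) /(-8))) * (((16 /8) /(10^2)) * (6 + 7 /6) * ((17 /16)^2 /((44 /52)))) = 25363507 /20275200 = 1.25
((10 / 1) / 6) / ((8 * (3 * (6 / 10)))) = 25 / 216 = 0.12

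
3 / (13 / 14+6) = 42 / 97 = 0.43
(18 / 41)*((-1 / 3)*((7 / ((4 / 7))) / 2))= -147 / 164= -0.90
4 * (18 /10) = 36 /5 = 7.20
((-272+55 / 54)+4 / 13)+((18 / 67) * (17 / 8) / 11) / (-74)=-20725911691 / 76571352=-270.67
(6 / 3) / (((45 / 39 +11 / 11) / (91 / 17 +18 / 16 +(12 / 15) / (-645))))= 36928853 / 6140400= 6.01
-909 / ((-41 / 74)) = 67266 / 41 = 1640.63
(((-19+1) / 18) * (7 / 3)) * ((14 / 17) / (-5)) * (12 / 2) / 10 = 98 / 425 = 0.23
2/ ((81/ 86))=172/ 81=2.12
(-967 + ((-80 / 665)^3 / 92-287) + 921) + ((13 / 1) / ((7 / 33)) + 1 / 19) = -14699789981 / 54110651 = -271.66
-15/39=-5/13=-0.38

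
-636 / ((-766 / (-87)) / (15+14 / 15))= -2204058 / 1915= -1150.94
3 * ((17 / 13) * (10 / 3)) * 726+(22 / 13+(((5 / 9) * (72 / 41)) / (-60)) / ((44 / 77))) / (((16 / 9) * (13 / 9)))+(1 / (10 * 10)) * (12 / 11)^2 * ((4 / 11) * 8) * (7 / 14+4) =70051519285377 / 7377999200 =9494.65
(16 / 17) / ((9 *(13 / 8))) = 128 / 1989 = 0.06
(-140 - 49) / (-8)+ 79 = 821 / 8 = 102.62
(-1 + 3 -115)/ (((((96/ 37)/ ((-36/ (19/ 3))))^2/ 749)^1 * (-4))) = 9385312293/ 92416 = 101555.06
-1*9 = -9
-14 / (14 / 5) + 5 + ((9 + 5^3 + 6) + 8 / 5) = 708 / 5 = 141.60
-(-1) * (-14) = -14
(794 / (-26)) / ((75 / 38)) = -15086 / 975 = -15.47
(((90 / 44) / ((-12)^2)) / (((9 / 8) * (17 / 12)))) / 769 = 5 / 431409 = 0.00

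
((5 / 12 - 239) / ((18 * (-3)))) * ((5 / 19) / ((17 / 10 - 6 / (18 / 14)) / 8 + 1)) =143150 / 77463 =1.85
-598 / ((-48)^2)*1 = -299 / 1152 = -0.26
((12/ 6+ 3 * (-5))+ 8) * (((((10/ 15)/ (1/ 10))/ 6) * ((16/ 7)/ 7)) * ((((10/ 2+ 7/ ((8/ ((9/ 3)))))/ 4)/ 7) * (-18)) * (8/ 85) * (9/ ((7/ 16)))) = 702720/ 40817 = 17.22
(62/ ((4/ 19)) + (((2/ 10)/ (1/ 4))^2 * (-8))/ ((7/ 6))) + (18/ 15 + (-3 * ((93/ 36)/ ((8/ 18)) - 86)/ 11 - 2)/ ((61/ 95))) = 605453537/ 1878800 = 322.26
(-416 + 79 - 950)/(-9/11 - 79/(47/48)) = 221793/14045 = 15.79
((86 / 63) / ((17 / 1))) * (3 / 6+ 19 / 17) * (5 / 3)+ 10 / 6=102860 / 54621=1.88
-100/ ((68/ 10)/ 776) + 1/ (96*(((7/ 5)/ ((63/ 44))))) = -273151745/ 23936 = -11411.75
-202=-202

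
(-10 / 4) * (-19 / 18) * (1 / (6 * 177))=95 / 38232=0.00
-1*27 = -27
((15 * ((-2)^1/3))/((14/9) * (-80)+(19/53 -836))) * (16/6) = 0.03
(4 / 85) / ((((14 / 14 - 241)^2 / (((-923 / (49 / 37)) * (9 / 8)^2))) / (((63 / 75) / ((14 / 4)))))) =-922077 / 5331200000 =-0.00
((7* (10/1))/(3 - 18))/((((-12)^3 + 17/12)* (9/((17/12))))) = 238/559413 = 0.00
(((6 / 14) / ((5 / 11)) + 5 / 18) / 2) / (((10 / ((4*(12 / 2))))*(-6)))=-769 / 3150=-0.24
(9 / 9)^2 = 1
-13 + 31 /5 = -34 /5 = -6.80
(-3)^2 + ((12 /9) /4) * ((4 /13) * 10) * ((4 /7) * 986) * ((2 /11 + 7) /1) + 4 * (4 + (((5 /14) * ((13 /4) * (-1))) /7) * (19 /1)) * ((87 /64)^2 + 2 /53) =38018689678637 /9126813696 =4165.60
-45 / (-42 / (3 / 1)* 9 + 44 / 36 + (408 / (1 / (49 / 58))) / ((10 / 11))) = -58725 / 331967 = -0.18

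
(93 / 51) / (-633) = -31 / 10761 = -0.00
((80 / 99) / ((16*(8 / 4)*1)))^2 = 0.00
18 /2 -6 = 3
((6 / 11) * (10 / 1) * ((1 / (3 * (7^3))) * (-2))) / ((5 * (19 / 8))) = -64 / 71687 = -0.00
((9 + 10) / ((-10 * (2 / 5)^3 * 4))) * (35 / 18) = -16625 / 1152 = -14.43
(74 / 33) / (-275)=-74 / 9075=-0.01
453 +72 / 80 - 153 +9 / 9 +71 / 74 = 302.86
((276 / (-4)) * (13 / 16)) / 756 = -299 / 4032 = -0.07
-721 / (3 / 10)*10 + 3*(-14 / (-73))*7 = -5262418 / 219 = -24029.31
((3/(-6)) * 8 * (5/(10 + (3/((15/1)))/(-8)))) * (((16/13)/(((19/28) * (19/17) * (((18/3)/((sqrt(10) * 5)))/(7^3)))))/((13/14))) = -10449152000 * sqrt(10)/10432539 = -3167.31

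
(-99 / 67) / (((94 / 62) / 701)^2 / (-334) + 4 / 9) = -12775882510494 / 3842801801255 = -3.32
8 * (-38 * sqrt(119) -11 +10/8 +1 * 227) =1738 -304 * sqrt(119) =-1578.25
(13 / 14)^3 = 2197 / 2744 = 0.80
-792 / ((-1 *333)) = 88 / 37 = 2.38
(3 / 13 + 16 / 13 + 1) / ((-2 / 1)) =-16 / 13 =-1.23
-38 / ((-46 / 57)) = 1083 / 23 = 47.09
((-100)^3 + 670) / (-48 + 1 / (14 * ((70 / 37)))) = 20835.76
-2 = -2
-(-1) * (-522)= -522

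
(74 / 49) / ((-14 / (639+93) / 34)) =-920856 / 343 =-2684.71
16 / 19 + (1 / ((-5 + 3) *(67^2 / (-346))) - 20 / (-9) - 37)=-26020084 / 767619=-33.90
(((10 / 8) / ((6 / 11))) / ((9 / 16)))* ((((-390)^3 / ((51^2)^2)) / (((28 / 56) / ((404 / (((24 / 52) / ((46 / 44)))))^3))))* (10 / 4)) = -3025364785970300150000 / 22101911667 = -136882493765.80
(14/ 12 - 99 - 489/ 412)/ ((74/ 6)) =-122389/ 15244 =-8.03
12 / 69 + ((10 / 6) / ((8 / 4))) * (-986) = -56683 / 69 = -821.49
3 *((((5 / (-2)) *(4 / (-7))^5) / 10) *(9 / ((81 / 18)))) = 0.09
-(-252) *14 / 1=3528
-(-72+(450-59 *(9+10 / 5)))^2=-73441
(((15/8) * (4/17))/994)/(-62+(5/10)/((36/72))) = -15/2061556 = -0.00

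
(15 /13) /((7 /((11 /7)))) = 165 /637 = 0.26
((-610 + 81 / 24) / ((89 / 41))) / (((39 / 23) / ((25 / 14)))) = -114409475 / 388752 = -294.30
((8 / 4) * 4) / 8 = 1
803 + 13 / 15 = 12058 / 15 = 803.87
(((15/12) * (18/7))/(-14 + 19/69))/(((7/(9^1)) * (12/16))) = -18630/46403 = -0.40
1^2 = 1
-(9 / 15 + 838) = -4193 / 5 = -838.60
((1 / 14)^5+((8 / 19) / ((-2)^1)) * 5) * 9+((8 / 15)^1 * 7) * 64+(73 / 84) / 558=9812926506191 / 42765075360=229.46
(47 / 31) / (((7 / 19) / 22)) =19646 / 217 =90.53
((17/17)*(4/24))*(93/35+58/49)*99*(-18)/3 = -93159/245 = -380.24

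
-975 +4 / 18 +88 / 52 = -973.09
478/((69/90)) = 14340/23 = 623.48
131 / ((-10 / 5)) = -131 / 2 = -65.50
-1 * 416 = -416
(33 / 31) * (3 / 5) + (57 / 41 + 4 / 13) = 193042 / 82615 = 2.34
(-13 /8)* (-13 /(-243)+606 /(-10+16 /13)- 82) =4533139 /18468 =245.46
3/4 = 0.75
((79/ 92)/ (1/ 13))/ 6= 1027/ 552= 1.86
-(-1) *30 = 30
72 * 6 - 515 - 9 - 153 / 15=-511 / 5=-102.20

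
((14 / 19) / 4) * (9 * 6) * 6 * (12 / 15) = 4536 / 95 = 47.75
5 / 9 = 0.56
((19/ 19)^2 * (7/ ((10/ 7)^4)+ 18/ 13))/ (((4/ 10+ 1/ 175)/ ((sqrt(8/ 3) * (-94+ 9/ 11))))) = -114366917 * sqrt(6)/ 243672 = -1149.66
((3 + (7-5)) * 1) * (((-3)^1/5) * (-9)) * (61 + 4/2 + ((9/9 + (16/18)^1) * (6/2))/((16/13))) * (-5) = -146025/16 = -9126.56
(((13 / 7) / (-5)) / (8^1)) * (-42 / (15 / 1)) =13 / 100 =0.13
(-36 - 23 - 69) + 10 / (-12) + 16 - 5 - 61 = -1073 / 6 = -178.83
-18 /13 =-1.38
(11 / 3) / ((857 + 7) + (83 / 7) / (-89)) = 6853 / 1614567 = 0.00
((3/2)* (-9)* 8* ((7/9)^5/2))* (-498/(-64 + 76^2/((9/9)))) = 199283/148716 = 1.34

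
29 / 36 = 0.81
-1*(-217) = 217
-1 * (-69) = 69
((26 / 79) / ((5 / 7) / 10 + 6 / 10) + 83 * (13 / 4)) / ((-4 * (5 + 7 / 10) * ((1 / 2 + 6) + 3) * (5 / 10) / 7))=-46825415 / 2680786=-17.47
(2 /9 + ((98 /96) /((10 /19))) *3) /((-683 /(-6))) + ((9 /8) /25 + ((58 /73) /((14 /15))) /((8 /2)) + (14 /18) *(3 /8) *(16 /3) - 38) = -45399893159 /1256446800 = -36.13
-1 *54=-54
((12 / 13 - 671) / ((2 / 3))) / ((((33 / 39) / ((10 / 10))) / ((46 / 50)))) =-601059 / 550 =-1092.83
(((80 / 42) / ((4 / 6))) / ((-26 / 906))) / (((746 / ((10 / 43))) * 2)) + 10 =9.98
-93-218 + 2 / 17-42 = -5999 / 17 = -352.88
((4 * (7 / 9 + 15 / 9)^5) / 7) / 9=20614528 / 3720087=5.54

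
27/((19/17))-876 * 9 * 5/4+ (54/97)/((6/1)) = -18118071/1843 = -9830.75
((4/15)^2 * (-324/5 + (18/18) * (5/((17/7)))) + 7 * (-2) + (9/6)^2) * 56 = -17362618/19125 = -907.85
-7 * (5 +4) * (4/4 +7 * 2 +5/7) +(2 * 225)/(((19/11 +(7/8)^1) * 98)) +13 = -10943117/11221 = -975.24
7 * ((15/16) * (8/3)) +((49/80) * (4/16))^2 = 1794401/102400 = 17.52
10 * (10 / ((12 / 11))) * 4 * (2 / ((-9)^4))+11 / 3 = 74371 / 19683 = 3.78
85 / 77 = 1.10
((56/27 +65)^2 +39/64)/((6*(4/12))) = 209930575/93312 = 2249.77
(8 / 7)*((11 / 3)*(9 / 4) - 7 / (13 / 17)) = -94 / 91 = -1.03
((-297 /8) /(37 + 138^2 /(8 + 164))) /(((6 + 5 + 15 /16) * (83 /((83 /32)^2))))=-1059993 /621174784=-0.00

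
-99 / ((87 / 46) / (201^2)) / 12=-10221453 / 58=-176231.95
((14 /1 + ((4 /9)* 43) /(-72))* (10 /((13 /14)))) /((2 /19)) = 1479625 /1053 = 1405.15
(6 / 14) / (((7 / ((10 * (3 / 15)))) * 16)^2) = 3 / 21952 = 0.00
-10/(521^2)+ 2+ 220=60259892/271441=222.00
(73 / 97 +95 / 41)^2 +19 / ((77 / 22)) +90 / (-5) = -348607704 / 110715703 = -3.15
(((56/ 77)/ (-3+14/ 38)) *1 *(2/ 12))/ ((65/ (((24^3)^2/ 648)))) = -3735552/ 17875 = -208.98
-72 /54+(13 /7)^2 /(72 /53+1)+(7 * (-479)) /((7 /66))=-580904879 /18375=-31613.87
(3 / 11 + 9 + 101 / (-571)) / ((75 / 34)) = 1942454 / 471075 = 4.12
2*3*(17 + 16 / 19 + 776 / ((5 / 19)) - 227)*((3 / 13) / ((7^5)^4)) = 4684788 / 98543448877550821235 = 0.00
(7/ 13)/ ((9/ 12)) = 28/ 39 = 0.72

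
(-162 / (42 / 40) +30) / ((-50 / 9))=783 / 35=22.37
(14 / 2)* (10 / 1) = 70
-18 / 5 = -3.60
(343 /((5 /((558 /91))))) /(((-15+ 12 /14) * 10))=-10633 /3575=-2.97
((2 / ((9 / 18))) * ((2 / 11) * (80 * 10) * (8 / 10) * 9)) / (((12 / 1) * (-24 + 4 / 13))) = -12480 / 847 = -14.73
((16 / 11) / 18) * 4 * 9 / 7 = 32 / 77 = 0.42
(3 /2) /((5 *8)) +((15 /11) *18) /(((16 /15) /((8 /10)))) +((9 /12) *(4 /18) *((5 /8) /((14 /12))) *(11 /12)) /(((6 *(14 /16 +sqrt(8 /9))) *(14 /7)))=55 *sqrt(2) /1491 +574759 /31240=18.45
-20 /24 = -5 /6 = -0.83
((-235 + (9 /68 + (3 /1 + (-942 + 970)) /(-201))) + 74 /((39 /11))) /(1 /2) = -12683681 /29614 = -428.30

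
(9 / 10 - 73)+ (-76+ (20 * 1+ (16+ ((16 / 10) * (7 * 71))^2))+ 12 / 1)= 31612147 / 50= 632242.94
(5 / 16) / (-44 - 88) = -0.00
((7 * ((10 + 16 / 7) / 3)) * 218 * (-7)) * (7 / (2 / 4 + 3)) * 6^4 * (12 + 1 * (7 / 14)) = -1417348800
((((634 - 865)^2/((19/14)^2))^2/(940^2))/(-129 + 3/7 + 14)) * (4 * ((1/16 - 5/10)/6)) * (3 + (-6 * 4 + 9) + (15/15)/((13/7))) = -27.72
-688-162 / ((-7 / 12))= -2872 / 7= -410.29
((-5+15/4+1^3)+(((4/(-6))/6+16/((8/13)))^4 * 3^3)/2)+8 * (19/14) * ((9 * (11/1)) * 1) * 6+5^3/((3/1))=41306299061/6804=6070884.64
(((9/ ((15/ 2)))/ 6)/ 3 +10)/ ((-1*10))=-151/ 150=-1.01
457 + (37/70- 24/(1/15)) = 6827/70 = 97.53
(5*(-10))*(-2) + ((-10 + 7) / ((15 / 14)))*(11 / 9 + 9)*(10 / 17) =12724 / 153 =83.16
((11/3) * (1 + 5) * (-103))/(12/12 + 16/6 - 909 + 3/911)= 2.50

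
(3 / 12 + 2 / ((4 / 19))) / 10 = 39 / 40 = 0.98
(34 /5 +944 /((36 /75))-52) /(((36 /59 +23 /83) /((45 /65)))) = 423424002 /282425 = 1499.24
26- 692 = -666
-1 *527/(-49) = 10.76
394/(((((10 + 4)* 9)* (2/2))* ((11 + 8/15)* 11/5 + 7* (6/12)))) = 9850/90951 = 0.11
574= 574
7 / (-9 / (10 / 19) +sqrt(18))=-1330 / 3049-700 * sqrt(2) / 9147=-0.54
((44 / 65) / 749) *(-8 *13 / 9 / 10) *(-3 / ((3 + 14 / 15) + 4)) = 176 / 445655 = 0.00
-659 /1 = -659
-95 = -95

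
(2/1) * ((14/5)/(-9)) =-28/45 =-0.62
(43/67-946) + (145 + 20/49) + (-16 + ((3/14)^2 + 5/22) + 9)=-116526085/144452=-806.68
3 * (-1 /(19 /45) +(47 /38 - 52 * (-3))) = 17655 /38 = 464.61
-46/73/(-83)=46/6059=0.01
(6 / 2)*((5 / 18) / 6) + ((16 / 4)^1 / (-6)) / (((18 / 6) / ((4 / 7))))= 1 / 84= 0.01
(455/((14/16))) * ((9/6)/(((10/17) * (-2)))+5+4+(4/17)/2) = 4078.18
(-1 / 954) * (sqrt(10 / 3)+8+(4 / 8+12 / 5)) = -109 / 9540 - sqrt(30) / 2862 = -0.01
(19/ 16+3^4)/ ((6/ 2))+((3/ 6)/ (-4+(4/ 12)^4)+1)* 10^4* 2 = 17519.66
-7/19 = -0.37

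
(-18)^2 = 324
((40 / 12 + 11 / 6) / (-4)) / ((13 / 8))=-31 / 39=-0.79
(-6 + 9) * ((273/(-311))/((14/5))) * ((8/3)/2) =-390/311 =-1.25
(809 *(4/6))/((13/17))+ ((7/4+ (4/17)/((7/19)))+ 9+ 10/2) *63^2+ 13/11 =1918147607/29172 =65753.04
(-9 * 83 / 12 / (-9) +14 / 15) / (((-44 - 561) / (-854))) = 67039 / 6050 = 11.08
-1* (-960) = 960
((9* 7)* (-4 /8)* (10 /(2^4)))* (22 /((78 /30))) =-17325 /104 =-166.59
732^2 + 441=536265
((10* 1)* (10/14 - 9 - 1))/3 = -650/21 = -30.95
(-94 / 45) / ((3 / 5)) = -94 / 27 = -3.48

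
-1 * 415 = -415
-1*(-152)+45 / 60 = 611 / 4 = 152.75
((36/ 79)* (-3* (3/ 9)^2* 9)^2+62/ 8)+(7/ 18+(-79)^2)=17784215/ 2844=6253.24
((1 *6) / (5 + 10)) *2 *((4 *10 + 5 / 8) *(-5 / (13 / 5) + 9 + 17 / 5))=681 / 2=340.50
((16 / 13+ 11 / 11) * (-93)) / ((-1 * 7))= 2697 / 91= 29.64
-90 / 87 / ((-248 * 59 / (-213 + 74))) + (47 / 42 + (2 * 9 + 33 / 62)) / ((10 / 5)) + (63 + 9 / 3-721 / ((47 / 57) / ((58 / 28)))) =-363413441243 / 209405868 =-1735.45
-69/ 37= -1.86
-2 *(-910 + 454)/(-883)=-912/883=-1.03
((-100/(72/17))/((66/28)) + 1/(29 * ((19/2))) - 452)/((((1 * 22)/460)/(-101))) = 1756352352250/1800117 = 975687.89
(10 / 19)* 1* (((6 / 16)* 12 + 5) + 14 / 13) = 1375 / 247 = 5.57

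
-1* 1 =-1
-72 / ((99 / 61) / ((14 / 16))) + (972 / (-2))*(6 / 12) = -281.82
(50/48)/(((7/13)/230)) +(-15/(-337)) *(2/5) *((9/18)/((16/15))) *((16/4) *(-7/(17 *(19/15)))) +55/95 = 1018375124/2285871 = 445.51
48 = 48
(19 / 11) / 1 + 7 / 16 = 381 / 176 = 2.16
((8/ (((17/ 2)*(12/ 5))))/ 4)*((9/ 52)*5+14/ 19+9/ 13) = 11335/ 50388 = 0.22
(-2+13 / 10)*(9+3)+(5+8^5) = 163823 / 5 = 32764.60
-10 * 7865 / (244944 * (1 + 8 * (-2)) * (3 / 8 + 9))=1573 / 688905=0.00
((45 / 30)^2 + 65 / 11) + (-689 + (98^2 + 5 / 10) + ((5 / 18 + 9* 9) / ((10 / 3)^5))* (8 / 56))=19632112073 / 2200000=8923.69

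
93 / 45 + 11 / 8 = 3.44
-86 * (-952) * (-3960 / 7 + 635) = 5672560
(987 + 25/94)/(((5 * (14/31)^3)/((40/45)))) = 2764694173/1450890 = 1905.52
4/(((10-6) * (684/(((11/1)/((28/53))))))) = 583/19152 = 0.03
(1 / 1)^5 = 1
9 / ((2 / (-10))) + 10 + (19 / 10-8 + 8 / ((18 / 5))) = -3499 / 90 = -38.88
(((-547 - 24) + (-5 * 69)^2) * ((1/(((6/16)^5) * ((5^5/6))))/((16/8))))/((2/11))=21348253696/253125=84338.78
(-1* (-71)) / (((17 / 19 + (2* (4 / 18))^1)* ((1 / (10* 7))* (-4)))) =-424935 / 458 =-927.81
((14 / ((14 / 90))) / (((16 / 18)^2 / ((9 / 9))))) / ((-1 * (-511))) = 0.22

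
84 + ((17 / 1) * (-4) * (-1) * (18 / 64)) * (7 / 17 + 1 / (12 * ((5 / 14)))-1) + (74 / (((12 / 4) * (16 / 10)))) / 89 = 1652959 / 21360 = 77.39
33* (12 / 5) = 396 / 5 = 79.20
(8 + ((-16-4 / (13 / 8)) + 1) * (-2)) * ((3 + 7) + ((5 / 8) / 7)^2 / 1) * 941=8239786515 / 20384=404228.15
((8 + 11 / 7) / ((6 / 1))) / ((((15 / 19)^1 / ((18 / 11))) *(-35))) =-1273 / 13475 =-0.09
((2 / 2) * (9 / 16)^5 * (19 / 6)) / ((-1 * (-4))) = 373977 / 8388608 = 0.04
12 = 12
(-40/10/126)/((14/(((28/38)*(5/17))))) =-10/20349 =-0.00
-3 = -3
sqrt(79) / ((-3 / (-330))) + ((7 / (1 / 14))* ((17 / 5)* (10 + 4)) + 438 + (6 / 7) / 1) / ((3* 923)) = 178628 / 96915 + 110* sqrt(79) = 979.54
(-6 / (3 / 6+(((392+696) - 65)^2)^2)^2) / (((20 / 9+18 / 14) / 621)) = -938952 / 1060369762043104526086064069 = -0.00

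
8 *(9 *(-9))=-648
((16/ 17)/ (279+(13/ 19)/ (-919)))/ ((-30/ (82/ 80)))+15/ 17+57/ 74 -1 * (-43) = 5130975327794/ 114909006525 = 44.65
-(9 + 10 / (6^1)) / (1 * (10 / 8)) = -128 / 15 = -8.53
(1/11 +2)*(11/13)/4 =23/52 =0.44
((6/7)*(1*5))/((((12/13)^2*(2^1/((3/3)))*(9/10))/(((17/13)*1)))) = 5525/1512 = 3.65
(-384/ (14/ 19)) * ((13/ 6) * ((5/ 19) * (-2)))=4160/ 7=594.29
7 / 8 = 0.88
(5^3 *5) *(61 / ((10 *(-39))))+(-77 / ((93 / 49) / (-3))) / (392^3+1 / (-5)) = -608476591215 / 6224416406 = -97.76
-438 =-438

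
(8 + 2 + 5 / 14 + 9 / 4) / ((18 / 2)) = 353 / 252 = 1.40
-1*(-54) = 54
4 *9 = 36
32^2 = 1024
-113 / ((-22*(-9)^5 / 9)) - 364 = -52540601 / 144342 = -364.00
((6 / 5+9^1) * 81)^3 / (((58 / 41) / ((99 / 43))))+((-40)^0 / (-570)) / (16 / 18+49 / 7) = 193004124620282628 / 210275375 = 917863656.74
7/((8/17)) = 14.88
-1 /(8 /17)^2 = -289 /64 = -4.52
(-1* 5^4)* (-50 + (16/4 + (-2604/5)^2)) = -169491650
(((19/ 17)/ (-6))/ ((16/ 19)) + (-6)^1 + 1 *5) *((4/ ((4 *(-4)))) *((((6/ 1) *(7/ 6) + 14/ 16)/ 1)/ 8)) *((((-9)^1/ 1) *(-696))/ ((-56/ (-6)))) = 14044671/ 69632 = 201.70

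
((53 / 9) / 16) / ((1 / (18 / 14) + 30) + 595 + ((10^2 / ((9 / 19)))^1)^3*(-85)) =-4293 / 9328232700928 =-0.00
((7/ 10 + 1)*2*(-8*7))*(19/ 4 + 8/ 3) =-21182/ 15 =-1412.13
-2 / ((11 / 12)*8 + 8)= -3 / 23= -0.13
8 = 8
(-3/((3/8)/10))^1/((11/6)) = -480/11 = -43.64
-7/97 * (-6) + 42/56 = 459/388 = 1.18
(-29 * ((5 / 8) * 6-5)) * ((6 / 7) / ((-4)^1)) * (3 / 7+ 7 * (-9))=95265 / 196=486.05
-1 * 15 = -15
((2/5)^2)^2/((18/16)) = 128/5625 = 0.02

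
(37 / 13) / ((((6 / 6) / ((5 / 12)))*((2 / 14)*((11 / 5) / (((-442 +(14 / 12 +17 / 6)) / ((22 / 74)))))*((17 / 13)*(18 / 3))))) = -17488975 / 24684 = -708.51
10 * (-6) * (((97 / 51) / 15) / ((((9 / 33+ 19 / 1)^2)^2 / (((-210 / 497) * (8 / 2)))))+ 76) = -347428602383275 / 76190484536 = -4560.00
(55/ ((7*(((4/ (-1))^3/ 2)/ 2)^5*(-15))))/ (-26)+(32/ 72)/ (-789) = -0.00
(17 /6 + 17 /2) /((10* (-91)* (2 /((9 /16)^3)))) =-4131 /3727360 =-0.00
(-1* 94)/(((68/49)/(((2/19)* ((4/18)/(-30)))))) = 2303/43605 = 0.05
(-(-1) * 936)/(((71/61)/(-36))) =-2055456/71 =-28950.08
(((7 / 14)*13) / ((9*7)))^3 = 2197 / 2000376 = 0.00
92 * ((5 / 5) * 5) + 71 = 531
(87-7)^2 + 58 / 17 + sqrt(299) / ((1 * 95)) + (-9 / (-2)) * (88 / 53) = sqrt(299) / 95 + 5776206 / 901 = 6411.07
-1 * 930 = -930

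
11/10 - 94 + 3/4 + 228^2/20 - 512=39901/20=1995.05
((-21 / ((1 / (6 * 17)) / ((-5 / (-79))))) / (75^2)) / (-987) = 34 / 1392375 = 0.00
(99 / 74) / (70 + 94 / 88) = 2178 / 115699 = 0.02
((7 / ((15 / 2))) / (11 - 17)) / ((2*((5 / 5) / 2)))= -0.16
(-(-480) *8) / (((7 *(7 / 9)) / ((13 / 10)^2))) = 292032 / 245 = 1191.97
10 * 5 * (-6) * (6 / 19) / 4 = -450 / 19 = -23.68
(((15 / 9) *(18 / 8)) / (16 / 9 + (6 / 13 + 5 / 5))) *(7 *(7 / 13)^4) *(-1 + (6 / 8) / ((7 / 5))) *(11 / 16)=-3565485 / 16397056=-0.22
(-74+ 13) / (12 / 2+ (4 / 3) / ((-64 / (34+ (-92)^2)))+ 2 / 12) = 488 / 1367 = 0.36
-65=-65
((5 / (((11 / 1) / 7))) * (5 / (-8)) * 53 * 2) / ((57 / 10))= -46375 / 1254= -36.98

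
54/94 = 0.57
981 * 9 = 8829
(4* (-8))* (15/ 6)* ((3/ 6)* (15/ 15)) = -40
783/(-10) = -78.30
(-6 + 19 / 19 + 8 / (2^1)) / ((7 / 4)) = -0.57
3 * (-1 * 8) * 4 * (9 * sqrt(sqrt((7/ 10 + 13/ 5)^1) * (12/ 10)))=-864 * 110^(1/ 4) * 3^(3/ 4)/ 5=-1275.65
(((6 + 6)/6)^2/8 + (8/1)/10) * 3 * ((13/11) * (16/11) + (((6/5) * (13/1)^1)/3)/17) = 406107/51425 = 7.90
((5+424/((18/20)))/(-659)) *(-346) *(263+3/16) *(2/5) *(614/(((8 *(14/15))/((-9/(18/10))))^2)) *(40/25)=23958551349625/2066624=11593086.77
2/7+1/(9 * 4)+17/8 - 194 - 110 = -151987/504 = -301.56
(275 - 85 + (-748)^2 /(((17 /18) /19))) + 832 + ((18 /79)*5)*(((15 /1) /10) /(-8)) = 7114377097 /632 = 11256925.79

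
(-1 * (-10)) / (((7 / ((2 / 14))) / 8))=1.63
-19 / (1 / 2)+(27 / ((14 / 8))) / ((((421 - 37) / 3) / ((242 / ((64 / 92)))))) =7045 / 1792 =3.93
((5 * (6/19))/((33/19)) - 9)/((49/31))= -2759/539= -5.12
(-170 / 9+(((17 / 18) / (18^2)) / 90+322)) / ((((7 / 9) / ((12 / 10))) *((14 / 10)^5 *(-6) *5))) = -3977424425 / 1372257936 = -2.90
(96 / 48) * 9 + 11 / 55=91 / 5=18.20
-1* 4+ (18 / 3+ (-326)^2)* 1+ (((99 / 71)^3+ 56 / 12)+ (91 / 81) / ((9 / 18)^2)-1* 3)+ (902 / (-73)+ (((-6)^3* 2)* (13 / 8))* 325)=-257928469386394 / 2116327743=-121875.48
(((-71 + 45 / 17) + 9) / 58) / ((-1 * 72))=1009 / 70992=0.01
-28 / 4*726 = -5082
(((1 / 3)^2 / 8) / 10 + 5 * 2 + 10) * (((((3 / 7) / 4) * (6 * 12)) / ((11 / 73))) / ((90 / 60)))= 682.64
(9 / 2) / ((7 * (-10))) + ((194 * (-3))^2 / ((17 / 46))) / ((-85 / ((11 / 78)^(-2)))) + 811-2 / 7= -378619661747 / 699380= -541364.73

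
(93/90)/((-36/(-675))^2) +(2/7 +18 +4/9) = 770135/2016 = 382.01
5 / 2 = 2.50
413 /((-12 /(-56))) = 5782 /3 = 1927.33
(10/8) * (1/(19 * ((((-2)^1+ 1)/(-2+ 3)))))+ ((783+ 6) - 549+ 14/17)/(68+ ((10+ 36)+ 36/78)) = 489799/240312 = 2.04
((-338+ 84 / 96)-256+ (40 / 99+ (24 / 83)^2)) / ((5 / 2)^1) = -3233481523 / 13640220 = -237.05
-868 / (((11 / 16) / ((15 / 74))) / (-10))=1041600 / 407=2559.21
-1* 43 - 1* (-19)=-24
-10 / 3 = -3.33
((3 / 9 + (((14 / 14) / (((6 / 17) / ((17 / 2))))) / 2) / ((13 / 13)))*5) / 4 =495 / 32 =15.47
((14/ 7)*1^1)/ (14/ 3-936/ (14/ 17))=-21/ 11885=-0.00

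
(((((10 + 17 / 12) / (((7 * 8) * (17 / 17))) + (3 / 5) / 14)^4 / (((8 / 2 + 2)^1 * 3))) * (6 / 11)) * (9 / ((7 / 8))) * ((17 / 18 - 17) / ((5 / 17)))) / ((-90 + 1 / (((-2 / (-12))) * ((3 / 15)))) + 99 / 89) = 206516565088761817 / 192882693530419200000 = 0.00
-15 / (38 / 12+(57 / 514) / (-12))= -18504 / 3895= -4.75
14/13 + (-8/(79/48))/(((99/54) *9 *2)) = 10502/11297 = 0.93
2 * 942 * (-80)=-150720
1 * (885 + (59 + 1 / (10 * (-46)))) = 434239 / 460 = 944.00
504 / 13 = 38.77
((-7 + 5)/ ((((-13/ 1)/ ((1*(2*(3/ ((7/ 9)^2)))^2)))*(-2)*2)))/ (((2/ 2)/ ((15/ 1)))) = -1771470/ 31213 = -56.75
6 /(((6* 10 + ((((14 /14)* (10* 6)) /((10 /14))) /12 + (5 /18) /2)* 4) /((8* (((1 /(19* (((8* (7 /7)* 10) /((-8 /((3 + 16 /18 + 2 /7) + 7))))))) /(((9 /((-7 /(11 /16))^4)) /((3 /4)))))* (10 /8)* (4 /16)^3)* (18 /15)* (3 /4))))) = -49009212 /12193976465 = -0.00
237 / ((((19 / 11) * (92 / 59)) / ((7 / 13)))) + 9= 1281207 / 22724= 56.38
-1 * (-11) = 11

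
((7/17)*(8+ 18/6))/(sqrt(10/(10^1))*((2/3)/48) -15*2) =-5544/36703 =-0.15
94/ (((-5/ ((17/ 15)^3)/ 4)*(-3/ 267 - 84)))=164408632/ 126174375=1.30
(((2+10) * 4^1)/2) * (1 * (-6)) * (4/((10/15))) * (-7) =6048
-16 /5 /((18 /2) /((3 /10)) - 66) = 4 /45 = 0.09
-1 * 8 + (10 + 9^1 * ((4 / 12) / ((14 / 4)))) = 2.86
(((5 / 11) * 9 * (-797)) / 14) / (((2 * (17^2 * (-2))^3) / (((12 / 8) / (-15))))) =-7173 / 118949940032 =-0.00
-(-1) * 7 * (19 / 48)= 133 / 48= 2.77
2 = 2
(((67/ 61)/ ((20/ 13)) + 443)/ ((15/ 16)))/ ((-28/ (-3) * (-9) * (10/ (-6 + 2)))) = 154666/ 68625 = 2.25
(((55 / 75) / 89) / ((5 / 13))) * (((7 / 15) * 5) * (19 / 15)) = 19019 / 300375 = 0.06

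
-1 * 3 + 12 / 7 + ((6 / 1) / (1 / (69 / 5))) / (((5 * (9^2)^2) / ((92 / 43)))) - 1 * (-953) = 951.72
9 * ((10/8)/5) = 9/4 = 2.25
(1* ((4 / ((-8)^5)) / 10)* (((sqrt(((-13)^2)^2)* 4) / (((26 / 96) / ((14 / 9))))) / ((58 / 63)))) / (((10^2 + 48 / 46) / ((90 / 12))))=-0.00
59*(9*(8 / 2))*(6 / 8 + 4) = 10089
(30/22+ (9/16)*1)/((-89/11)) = -339/1424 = -0.24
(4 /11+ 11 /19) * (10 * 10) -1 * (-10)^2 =-1200 /209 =-5.74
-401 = -401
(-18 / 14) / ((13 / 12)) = -108 / 91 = -1.19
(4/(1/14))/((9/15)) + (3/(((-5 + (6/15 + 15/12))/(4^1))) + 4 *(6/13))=239344/2613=91.60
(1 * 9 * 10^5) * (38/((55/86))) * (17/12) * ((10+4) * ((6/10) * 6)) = 42000336000/11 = 3818212363.64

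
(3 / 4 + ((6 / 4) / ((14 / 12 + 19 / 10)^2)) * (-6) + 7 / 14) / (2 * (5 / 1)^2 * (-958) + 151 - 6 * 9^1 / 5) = -775 / 126324671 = -0.00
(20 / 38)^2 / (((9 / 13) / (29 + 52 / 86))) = 87100 / 7353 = 11.85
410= 410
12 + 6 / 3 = 14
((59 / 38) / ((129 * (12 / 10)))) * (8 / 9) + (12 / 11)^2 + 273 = 2195625719 / 8007417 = 274.20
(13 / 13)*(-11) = -11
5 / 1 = 5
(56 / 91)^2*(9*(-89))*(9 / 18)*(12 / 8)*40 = -1537920 / 169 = -9100.12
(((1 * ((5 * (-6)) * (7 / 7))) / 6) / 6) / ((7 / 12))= -10 / 7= -1.43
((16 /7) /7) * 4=64 /49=1.31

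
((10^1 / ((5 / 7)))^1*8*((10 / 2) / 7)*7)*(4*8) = 17920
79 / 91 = 0.87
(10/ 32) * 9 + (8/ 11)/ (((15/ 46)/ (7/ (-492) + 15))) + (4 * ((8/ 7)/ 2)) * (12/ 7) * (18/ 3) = 950627659/ 15911280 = 59.75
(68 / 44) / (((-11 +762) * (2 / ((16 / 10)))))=68 / 41305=0.00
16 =16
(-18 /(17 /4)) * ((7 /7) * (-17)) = 72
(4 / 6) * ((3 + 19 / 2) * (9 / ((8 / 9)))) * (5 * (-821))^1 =-2770875 / 8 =-346359.38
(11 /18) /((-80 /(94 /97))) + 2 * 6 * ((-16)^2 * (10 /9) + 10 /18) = 3419.99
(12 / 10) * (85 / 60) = 17 / 10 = 1.70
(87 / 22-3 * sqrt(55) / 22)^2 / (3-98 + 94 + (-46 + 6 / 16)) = -16128 / 45133 + 1044 * sqrt(55) / 45133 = -0.19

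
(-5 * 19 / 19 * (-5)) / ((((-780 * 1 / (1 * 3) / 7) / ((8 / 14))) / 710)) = -3550 / 13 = -273.08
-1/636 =-0.00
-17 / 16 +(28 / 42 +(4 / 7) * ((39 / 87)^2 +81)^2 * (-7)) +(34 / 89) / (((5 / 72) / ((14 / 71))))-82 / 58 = -28290833986507409 / 1072634073360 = -26375.10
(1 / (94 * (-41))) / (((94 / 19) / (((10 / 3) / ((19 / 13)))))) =-65 / 543414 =-0.00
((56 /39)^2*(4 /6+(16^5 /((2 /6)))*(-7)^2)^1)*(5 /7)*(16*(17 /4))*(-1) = -70436121781760 /4563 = -15436362433.00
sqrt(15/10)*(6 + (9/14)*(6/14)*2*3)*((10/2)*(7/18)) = 625*sqrt(6)/84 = 18.23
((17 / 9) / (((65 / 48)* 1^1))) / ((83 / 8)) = 2176 / 16185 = 0.13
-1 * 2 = -2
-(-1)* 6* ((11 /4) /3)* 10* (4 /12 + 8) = 1375 /3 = 458.33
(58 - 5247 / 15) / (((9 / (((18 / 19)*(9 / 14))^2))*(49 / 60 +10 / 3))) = -4254444 / 1468187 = -2.90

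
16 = 16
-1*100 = -100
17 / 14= 1.21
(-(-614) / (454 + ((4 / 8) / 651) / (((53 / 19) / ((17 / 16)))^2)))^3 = 189982316864463313019525297998921728 / 76802603913255573698509021925211481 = 2.47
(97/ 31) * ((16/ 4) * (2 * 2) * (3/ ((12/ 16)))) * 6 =37248/ 31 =1201.55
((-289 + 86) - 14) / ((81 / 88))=-19096 / 81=-235.75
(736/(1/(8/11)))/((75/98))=577024/825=699.42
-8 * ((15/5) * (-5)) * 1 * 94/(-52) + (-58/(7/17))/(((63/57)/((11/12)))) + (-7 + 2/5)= -19511983/57330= -340.35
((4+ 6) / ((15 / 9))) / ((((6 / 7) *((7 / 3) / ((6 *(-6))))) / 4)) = -432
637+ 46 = 683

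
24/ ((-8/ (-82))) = 246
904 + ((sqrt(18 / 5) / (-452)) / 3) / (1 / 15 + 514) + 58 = 962- 3*sqrt(10) / 3485372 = 962.00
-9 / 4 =-2.25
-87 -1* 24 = -111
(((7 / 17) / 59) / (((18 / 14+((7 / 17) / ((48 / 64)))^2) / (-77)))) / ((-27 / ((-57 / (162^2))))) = -0.00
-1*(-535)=535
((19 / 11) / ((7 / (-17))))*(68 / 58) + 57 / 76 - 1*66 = -626741 / 8932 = -70.17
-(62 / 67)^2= -3844 / 4489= -0.86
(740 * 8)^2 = 35046400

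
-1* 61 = -61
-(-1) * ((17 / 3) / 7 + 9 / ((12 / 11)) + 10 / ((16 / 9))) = 2467 / 168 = 14.68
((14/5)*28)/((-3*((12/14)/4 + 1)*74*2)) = -1372/9435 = -0.15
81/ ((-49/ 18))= -1458/ 49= -29.76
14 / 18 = 7 / 9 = 0.78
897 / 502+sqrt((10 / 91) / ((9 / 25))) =5*sqrt(910) / 273+897 / 502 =2.34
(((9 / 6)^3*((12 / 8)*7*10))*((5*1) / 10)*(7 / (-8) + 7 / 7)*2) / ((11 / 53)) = 150255 / 704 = 213.43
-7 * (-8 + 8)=0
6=6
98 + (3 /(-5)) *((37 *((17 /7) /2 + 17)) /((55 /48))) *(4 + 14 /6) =-822742 /385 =-2136.99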